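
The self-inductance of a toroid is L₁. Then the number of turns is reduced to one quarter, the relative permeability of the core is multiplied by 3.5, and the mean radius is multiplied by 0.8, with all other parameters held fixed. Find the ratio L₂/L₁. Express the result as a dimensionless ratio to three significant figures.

L₂/L₁ = 0.273

For a toroid, L ∝ μᵣN²A/R.
L₂/L₁ = (0.25)^2 × (3.5) × (0.8)^-1 = 0.273.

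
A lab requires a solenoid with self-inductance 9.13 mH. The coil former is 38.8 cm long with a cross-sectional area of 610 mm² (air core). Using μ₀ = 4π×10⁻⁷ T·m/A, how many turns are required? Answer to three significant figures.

N ≈ 2150 turns

A = 610 mm² = 6.100×10^-4 m².
From L = μ₀N²A/ℓ, N = √(Lℓ / (μ₀A)).
N = √[(9.130×10^-3)(0.388) / ((4π×10⁻⁷)×6.100×10^-4)] = √(4.621×10^6) ≈ 2149.7.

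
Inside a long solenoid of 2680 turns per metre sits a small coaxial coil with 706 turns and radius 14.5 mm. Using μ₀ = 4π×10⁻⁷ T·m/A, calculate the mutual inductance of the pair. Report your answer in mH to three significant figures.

The outer solenoid produces a uniform field B₁ = μ₀n₁I₁ across the inner coil,
so the flux linkage is N₂Φ = N₂B₁A₂ = μ₀n₁N₂A₂·I₁, giving M = μ₀n₁N₂A₂.
A₂ = πr² = π(1.450×10^-2 m)² = 6.605×10^-4 m².
M = (4π×10⁻⁷)(2680)(706)(6.605×10^-4) = 1.570×10^-3 H.

M ≈ 1.57 mH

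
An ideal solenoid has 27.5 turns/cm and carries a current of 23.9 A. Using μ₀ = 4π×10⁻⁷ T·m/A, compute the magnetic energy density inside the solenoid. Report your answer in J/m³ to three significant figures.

B = μ₀nI = (4π×10⁻⁷)(2.750×10^3)(23.9) = 8.259×10^-2 T.
u = B²/(2μ₀) = (8.259×10^-2)²/(2×4π×10⁻⁷) = 2.714×10^3 J/m³.

u ≈ 2710 J/m³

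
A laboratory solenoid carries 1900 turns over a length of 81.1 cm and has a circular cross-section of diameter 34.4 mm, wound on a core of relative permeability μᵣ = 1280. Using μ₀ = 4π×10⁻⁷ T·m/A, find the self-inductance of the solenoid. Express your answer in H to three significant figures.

L ≈ 6.65 H

A = π(d/2)² = π(1.720×10^-2 m)² = 9.294×10^-4 m².
For a long solenoid, L = μ₀μᵣN²A/ℓ.
L = (4π×10⁻⁷)(1280)(1900)²(9.294×10^-4)/(0.811 m) = 6.654 H.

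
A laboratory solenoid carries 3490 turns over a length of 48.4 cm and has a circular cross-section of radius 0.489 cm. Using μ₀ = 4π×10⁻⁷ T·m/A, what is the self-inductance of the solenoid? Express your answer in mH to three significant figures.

L ≈ 2.38 mH

A = πr² = π(4.890×10^-3 m)² = 7.512×10^-5 m².
For a long solenoid, L = μ₀N²A/ℓ.
L = (4π×10⁻⁷)(3490)²(7.512×10^-5)/(0.484 m) = 2.376×10^-3 H.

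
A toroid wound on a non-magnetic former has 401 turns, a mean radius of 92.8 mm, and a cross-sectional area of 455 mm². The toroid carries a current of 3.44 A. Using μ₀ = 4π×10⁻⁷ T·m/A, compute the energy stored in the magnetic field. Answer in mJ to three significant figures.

L = μ₀N²A/(2πR) = (4π×10⁻⁷)(401)²(4.550×10^-4)/(2π×9.280×10^-2) = 1.577×10^-4 H.
U = ½LI² = ½(1.577×10^-4)(3.44)² = 9.330×10^-4 J.

U ≈ 0.933 mJ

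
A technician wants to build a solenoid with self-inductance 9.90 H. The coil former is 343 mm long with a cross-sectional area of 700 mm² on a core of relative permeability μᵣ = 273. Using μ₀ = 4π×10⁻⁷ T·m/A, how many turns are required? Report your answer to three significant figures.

A = 700 mm² = 7.000×10^-4 m².
From L = μ₀μᵣN²A/ℓ, N = √(Lℓ / (μ₀μᵣA)).
N = √[(9.9)(0.343) / ((4π×10⁻⁷)(273)×7.000×10^-4)] = √(1.414×10^7) ≈ 3760.4.

N ≈ 3760 turns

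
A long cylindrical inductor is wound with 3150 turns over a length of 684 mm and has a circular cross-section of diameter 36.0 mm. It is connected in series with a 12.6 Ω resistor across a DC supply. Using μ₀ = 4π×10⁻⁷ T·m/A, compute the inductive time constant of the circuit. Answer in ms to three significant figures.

A = π(d/2)² = π(1.800×10^-2 m)² = 1.018×10^-3 m².
L = μ₀N²A/ℓ = (4π×10⁻⁷)(3150)²(1.018×10^-3)/(0.684) = 1.856×10^-2 H.
τ = L/R = (1.856×10^-2)/(12.6) = 1.473×10^-3 s.

τ ≈ 1.47 ms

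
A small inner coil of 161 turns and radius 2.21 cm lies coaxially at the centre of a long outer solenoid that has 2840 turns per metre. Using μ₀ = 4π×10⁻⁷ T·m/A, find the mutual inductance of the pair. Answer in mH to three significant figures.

The outer solenoid produces a uniform field B₁ = μ₀n₁I₁ across the inner coil,
so the flux linkage is N₂Φ = N₂B₁A₂ = μ₀n₁N₂A₂·I₁, giving M = μ₀n₁N₂A₂.
A₂ = πr² = π(2.210×10^-2 m)² = 1.534×10^-3 m².
M = (4π×10⁻⁷)(2840)(161)(1.534×10^-3) = 8.816×10^-4 H.

M ≈ 0.882 mH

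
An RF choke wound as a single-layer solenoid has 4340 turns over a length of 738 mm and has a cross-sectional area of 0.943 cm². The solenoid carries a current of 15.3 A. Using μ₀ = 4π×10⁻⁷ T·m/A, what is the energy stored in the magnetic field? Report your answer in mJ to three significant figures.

A = 0.943 cm² = 9.430×10^-5 m².
L = μ₀N²A/ℓ = (4π×10⁻⁷)(4340)²(9.430×10^-5)/(0.738) = 3.024×10^-3 H.
U = ½LI² = ½(3.024×10^-3)(15.3)² = 0.354 J.

U ≈ 354 mJ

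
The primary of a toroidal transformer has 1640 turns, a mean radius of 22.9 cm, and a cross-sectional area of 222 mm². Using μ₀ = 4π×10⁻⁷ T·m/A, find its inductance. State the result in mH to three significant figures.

For a thin toroid, L = μ₀N²A/(2πR).
L = (4π×10⁻⁷)(1640)²(2.220×10^-4) / (2π×0.229 m) = 5.2148×10^-4 H.

L ≈ 0.521 mH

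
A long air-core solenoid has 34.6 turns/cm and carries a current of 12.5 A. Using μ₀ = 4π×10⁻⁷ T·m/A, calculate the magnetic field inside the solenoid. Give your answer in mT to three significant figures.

B ≈ 54.3 mT

Inside a long solenoid, B = μ₀nI.
B = (4π×10⁻⁷)(3.460×10^3 m⁻¹)(12.5 A) = 5.43496×10^-2 T.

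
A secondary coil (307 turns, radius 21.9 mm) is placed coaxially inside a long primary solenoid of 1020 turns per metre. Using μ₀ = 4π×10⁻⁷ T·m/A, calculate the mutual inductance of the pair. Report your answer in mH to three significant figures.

M ≈ 0.593 mH

The outer solenoid produces a uniform field B₁ = μ₀n₁I₁ across the inner coil,
so the flux linkage is N₂Φ = N₂B₁A₂ = μ₀n₁N₂A₂·I₁, giving M = μ₀n₁N₂A₂.
A₂ = πr² = π(2.190×10^-2 m)² = 1.507×10^-3 m².
M = (4π×10⁻⁷)(1020)(307)(1.507×10^-3) = 5.929×10^-4 H.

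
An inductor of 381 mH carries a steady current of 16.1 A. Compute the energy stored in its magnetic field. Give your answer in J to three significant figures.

Stored magnetic energy: U = ½LI².
U = ½(0.381 H)(16.1 A)² = 49.38 J.

U ≈ 49.4 J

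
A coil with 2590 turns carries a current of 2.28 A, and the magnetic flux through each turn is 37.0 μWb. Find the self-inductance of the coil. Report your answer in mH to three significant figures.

Self-inductance is defined by L = NΦ_B/I (flux linkage over current).
L = (2590)(3.700×10^-5 Wb)/(2.28 A) = 4.203×10^-2 H.

L ≈ 42.0 mH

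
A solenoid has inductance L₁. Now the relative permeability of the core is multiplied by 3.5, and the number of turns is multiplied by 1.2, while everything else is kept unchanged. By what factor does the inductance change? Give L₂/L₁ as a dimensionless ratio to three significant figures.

L₂/L₁ = 5.04

For a solenoid, L ∝ μᵣN²A/ℓ.
L₂/L₁ = (3.5) × (1.2)^2 = 5.04.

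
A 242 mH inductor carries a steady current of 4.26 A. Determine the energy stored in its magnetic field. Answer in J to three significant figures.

Stored magnetic energy: U = ½LI².
U = ½(0.242 H)(4.26 A)² = 2.196 J.

U ≈ 2.20 J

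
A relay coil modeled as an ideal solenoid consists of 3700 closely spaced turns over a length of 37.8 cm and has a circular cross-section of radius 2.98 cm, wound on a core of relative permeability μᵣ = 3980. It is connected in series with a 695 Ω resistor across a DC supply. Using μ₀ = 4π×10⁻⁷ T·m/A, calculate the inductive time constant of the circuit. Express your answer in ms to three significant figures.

A = πr² = π(2.980×10^-2 m)² = 2.790×10^-3 m².
L = μ₀μᵣN²A/ℓ = (4π×10⁻⁷)(3980)(3700)²(2.790×10^-3)/(0.378) = 505.3 H.
τ = L/R = (505.3)/(695) = 0.7271 s.

τ ≈ 727 ms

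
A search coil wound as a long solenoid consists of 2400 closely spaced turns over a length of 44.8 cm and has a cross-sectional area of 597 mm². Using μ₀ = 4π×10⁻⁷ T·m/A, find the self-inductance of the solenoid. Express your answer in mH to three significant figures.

A = 597 mm² = 5.970×10^-4 m².
For a long solenoid, L = μ₀N²A/ℓ.
L = (4π×10⁻⁷)(2400)²(5.970×10^-4)/(0.448 m) = 9.646×10^-3 H.

L ≈ 9.65 mH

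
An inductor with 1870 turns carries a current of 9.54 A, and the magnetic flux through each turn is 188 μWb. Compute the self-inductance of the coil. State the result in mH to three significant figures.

Self-inductance is defined by L = NΦ_B/I (flux linkage over current).
L = (1870)(1.880×10^-4 Wb)/(9.54 A) = 3.685×10^-2 H.

L ≈ 36.9 mH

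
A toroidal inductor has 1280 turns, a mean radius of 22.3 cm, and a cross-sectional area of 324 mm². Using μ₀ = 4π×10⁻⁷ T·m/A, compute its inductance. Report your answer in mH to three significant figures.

L ≈ 0.476 mH

For a thin toroid, L = μ₀N²A/(2πR).
L = (4π×10⁻⁷)(1280)²(3.240×10^-4) / (2π×0.223 m) = 4.761×10^-4 H.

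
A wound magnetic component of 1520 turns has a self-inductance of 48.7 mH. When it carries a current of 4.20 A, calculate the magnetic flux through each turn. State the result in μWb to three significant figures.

From L = NΦ_B/I, the flux per turn is Φ_B = LI/N.
Φ_B = (4.870×10^-2 H)(4.20 A)/1520 = 1.346×10^-4 Wb.

Φ_B ≈ 135 μWb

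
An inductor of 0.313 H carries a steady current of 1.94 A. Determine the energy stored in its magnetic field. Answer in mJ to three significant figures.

Stored magnetic energy: U = ½LI².
U = ½(0.313 H)(1.94 A)² = 0.589 J.

U ≈ 589 mJ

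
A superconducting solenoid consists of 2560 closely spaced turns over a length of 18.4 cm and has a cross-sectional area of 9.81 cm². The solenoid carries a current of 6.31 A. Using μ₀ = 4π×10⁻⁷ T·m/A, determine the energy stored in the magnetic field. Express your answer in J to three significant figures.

U ≈ 0.874 J

A = 9.81 cm² = 9.810×10^-4 m².
L = μ₀N²A/ℓ = (4π×10⁻⁷)(2560)²(9.810×10^-4)/(0.184) = 4.391×10^-2 H.
U = ½LI² = ½(4.391×10^-2)(6.31)² = 0.8741 J.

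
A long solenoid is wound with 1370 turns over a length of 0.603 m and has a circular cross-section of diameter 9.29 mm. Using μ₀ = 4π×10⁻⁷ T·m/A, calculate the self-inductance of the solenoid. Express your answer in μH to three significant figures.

A = π(d/2)² = π(4.645×10^-3 m)² = 6.778×10^-5 m².
For a long solenoid, L = μ₀N²A/ℓ.
L = (4π×10⁻⁷)(1370)²(6.778×10^-5)/(0.603 m) = 2.651×10^-4 H.

L ≈ 265 μH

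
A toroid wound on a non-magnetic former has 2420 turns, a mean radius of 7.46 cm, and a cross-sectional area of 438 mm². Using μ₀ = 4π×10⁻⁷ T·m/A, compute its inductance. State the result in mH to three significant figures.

L ≈ 6.88 mH

For a thin toroid, L = μ₀N²A/(2πR).
L = (4π×10⁻⁷)(2420)²(4.380×10^-4) / (2π×7.460×10^-2 m) = 6.877×10^-3 H.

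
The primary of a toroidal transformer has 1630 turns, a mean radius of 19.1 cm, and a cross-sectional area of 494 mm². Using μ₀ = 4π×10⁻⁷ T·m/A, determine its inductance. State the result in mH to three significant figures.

For a thin toroid, L = μ₀N²A/(2πR).
L = (4π×10⁻⁷)(1630)²(4.940×10^-4) / (2π×0.191 m) = 1.374×10^-3 H.

L ≈ 1.37 mH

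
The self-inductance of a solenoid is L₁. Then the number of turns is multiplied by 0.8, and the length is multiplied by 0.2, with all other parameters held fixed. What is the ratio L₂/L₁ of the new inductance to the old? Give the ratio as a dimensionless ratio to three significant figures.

For a solenoid, L ∝ μᵣN²A/ℓ.
L₂/L₁ = (0.8)^2 × (0.2)^-1 = 3.20.

L₂/L₁ = 3.20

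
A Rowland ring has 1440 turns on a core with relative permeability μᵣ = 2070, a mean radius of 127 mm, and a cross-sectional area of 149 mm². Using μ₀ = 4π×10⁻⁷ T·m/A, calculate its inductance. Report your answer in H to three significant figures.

L ≈ 1.01 H

For a thin toroid, L = μ₀μᵣN²A/(2πR).
L = (4π×10⁻⁷)(2070)(1440)²(1.490×10^-4) / (2π×0.127 m) = 1.007 H.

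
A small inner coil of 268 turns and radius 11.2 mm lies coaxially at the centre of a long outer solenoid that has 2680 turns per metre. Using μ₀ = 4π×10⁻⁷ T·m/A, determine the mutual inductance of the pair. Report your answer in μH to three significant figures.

M ≈ 356 μH

The outer solenoid produces a uniform field B₁ = μ₀n₁I₁ across the inner coil,
so the flux linkage is N₂Φ = N₂B₁A₂ = μ₀n₁N₂A₂·I₁, giving M = μ₀n₁N₂A₂.
A₂ = πr² = π(1.120×10^-2 m)² = 3.941×10^-4 m².
M = (4π×10⁻⁷)(2680)(268)(3.941×10^-4) = 3.557×10^-4 H.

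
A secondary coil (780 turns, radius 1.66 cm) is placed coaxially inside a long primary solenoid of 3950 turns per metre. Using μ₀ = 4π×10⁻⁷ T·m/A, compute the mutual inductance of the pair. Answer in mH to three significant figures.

M ≈ 3.35 mH

The outer solenoid produces a uniform field B₁ = μ₀n₁I₁ across the inner coil,
so the flux linkage is N₂Φ = N₂B₁A₂ = μ₀n₁N₂A₂·I₁, giving M = μ₀n₁N₂A₂.
A₂ = πr² = π(1.660×10^-2 m)² = 8.657×10^-4 m².
M = (4π×10⁻⁷)(3950)(780)(8.657×10^-4) = 3.352×10^-3 H.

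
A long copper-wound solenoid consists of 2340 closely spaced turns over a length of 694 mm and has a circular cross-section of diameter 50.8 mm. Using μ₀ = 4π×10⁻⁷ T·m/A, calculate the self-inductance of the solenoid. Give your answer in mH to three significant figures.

L ≈ 20.1 mH

A = π(d/2)² = π(2.540×10^-2 m)² = 2.027×10^-3 m².
For a long solenoid, L = μ₀N²A/ℓ.
L = (4π×10⁻⁷)(2340)²(2.027×10^-3)/(0.694 m) = 2.010×10^-2 H.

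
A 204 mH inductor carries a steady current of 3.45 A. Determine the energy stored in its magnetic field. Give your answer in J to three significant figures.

U ≈ 1.21 J

Stored magnetic energy: U = ½LI².
U = ½(0.204 H)(3.45 A)² = 1.214 J.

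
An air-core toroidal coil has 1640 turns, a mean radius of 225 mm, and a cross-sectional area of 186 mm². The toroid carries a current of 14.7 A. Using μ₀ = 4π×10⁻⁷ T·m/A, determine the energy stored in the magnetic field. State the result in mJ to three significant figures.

L = μ₀N²A/(2πR) = (4π×10⁻⁷)(1640)²(1.860×10^-4)/(2π×0.225) = 4.447×10^-4 H.
U = ½LI² = ½(4.447×10^-4)(14.7)² = 4.8046×10^-2 J.

U ≈ 48.0 mJ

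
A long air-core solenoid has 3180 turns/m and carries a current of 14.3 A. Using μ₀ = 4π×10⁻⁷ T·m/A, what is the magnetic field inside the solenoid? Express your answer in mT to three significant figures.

Inside a long solenoid, B = μ₀nI.
B = (4π×10⁻⁷)(3.180×10^3 m⁻¹)(14.3 A) = 5.714×10^-2 T.

B ≈ 57.1 mT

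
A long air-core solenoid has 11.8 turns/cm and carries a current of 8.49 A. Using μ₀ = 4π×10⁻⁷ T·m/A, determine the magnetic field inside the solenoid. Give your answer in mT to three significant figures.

Inside a long solenoid, B = μ₀nI.
B = (4π×10⁻⁷)(1.180×10^3 m⁻¹)(8.49 A) = 1.259×10^-2 T.

B ≈ 12.6 mT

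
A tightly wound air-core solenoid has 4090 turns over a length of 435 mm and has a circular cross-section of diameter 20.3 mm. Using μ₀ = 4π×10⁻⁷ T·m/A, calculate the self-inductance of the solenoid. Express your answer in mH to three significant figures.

L ≈ 15.6 mH

A = π(d/2)² = π(1.015×10^-2 m)² = 3.237×10^-4 m².
For a long solenoid, L = μ₀N²A/ℓ.
L = (4π×10⁻⁷)(4090)²(3.237×10^-4)/(0.435 m) = 1.564×10^-2 H.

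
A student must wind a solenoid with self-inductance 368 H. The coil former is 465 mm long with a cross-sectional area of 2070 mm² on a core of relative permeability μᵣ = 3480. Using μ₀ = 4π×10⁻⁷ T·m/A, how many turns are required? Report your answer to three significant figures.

N ≈ 4350 turns

A = 2070 mm² = 2.070×10^-3 m².
From L = μ₀μᵣN²A/ℓ, N = √(Lℓ / (μ₀μᵣA)).
N = √[(368)(0.465) / ((4π×10⁻⁷)(3480)×2.070×10^-3)] = √(1.890×10^7) ≈ 4347.8.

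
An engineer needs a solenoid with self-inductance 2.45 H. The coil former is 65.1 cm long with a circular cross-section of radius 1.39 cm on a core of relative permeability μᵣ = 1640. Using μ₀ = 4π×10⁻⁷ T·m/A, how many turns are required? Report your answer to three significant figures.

N ≈ 1130 turns

A = πr² = π(1.390×10^-2 m)² = 6.070×10^-4 m².
From L = μ₀μᵣN²A/ℓ, N = √(Lℓ / (μ₀μᵣA)).
N = √[(2.45)(0.651) / ((4π×10⁻⁷)(1640)×6.070×10^-4)] = √(1.275×10^6) ≈ 1129.2.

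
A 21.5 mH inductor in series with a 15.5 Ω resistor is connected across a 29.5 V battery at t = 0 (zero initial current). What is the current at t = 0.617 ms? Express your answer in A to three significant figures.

τ = L/R = 2.150×10^-2/15.5 = 1.387×10^-3 s; final current I_∞ = ε/R = 29.5/15.5 = 1.903 A.
I(t) = I_∞(1 − e^(−t/τ)) with t/τ = 0.445.
I = (1.903)(1 − e^(−0.445)) = 0.6834 A.

I ≈ 0.683 A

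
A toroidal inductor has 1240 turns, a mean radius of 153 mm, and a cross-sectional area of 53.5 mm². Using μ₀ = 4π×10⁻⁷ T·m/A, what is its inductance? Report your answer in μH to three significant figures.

For a thin toroid, L = μ₀N²A/(2πR).
L = (4π×10⁻⁷)(1240)²(5.350×10^-5) / (2π×0.153 m) = 1.075×10^-4 H.

L ≈ 108 μH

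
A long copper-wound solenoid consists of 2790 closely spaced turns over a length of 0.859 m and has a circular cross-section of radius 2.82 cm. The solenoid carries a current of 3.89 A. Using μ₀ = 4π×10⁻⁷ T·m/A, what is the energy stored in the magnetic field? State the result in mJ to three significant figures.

A = πr² = π(2.820×10^-2 m)² = 2.498×10^-3 m².
L = μ₀N²A/ℓ = (4π×10⁻⁷)(2790)²(2.498×10^-3)/(0.859) = 2.8449×10^-2 H.
U = ½LI² = ½(2.8449×10^-2)(3.89)² = 0.2152 J.

U ≈ 215 mJ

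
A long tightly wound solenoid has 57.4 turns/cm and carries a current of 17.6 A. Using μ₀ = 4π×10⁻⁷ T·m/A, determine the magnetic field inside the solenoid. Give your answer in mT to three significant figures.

Inside a long solenoid, B = μ₀nI.
B = (4π×10⁻⁷)(5.740×10^3 m⁻¹)(17.6 A) = 0.127 T.

B ≈ 127 mT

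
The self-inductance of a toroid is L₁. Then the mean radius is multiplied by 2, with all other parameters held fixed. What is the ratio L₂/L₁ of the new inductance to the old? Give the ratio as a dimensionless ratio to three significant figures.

For a toroid, L ∝ μᵣN²A/R.
L₂/L₁ = (2)^-1 = 0.500.

L₂/L₁ = 0.500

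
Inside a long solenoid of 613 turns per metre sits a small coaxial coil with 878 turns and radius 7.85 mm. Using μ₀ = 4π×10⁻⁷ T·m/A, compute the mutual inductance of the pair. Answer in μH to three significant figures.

The outer solenoid produces a uniform field B₁ = μ₀n₁I₁ across the inner coil,
so the flux linkage is N₂Φ = N₂B₁A₂ = μ₀n₁N₂A₂·I₁, giving M = μ₀n₁N₂A₂.
A₂ = πr² = π(7.850×10^-3 m)² = 1.936×10^-4 m².
M = (4π×10⁻⁷)(613)(878)(1.936×10^-4) = 1.309×10^-4 H.

M ≈ 131 μH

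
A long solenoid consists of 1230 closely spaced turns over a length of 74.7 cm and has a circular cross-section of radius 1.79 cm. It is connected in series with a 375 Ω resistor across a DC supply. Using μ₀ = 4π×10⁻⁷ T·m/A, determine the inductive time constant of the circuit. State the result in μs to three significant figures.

τ ≈ 6.83 μs

A = πr² = π(1.790×10^-2 m)² = 1.007×10^-3 m².
L = μ₀N²A/ℓ = (4π×10⁻⁷)(1230)²(1.007×10^-3)/(0.747) = 2.562×10^-3 H.
τ = L/R = (2.562×10^-3)/(375) = 6.832×10^-6 s.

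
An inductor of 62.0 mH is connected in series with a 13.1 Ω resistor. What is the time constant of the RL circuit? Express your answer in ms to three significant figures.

τ = L/R = (6.200×10^-2 H)/(13.1 Ω) = 4.733×10^-3 s.

τ ≈ 4.73 ms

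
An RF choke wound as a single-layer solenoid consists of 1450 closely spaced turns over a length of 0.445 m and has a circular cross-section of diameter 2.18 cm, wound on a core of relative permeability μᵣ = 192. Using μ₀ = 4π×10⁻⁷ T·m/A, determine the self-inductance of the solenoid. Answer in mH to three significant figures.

A = π(d/2)² = π(1.090×10^-2 m)² = 3.733×10^-4 m².
For a long solenoid, L = μ₀μᵣN²A/ℓ.
L = (4π×10⁻⁷)(192)(1450)²(3.733×10^-4)/(0.445 m) = 0.42549 H.

L ≈ 425 mH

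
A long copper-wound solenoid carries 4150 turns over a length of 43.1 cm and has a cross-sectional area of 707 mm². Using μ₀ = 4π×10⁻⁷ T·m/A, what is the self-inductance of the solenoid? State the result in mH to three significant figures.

L ≈ 35.5 mH

A = 707 mm² = 7.070×10^-4 m².
For a long solenoid, L = μ₀N²A/ℓ.
L = (4π×10⁻⁷)(4150)²(7.070×10^-4)/(0.431 m) = 3.550×10^-2 H.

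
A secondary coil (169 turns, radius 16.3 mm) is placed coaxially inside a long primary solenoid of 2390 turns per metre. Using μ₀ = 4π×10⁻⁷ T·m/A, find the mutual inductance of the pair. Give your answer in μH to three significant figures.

M ≈ 424 μH

The outer solenoid produces a uniform field B₁ = μ₀n₁I₁ across the inner coil,
so the flux linkage is N₂Φ = N₂B₁A₂ = μ₀n₁N₂A₂·I₁, giving M = μ₀n₁N₂A₂.
A₂ = πr² = π(1.630×10^-2 m)² = 8.347×10^-4 m².
M = (4π×10⁻⁷)(2390)(169)(8.347×10^-4) = 4.237×10^-4 H.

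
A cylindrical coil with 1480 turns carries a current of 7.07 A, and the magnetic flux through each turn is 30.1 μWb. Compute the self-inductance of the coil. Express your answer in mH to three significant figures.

Self-inductance is defined by L = NΦ_B/I (flux linkage over current).
L = (1480)(3.010×10^-5 Wb)/(7.07 A) = 6.301×10^-3 H.

L ≈ 6.30 mH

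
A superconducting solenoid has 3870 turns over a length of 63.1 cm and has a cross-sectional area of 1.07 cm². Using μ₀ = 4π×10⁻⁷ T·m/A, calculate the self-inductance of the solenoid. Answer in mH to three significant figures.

L ≈ 3.19 mH

A = 1.07 cm² = 1.070×10^-4 m².
For a long solenoid, L = μ₀N²A/ℓ.
L = (4π×10⁻⁷)(3870)²(1.070×10^-4)/(0.631 m) = 3.191×10^-3 H.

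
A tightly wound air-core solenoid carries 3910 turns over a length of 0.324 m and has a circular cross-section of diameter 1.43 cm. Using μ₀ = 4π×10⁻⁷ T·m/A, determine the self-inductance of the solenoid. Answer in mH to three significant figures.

L ≈ 9.52 mH

A = π(d/2)² = π(7.150×10^-3 m)² = 1.606×10^-4 m².
For a long solenoid, L = μ₀N²A/ℓ.
L = (4π×10⁻⁷)(3910)²(1.606×10^-4)/(0.324 m) = 9.523×10^-3 H.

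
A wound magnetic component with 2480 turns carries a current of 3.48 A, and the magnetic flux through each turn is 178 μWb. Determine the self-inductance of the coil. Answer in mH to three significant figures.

Self-inductance is defined by L = NΦ_B/I (flux linkage over current).
L = (2480)(1.780×10^-4 Wb)/(3.48 A) = 0.1269 H.

L ≈ 127 mH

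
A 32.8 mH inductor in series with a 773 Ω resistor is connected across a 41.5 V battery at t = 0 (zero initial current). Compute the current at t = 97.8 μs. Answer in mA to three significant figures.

I ≈ 48.3 mA

τ = L/R = 3.280×10^-2/773 = 4.243×10^-5 s; final current I_∞ = ε/R = 41.5/773 = 5.369×10^-2 A.
I(t) = I_∞(1 − e^(−t/τ)) with t/τ = 2.305.
I = (5.369×10^-2)(1 − e^(−2.305)) = 4.833×10^-2 A.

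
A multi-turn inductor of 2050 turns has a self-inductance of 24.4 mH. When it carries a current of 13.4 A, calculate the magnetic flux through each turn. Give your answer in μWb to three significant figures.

From L = NΦ_B/I, the flux per turn is Φ_B = LI/N.
Φ_B = (2.440×10^-2 H)(13.4 A)/2050 = 1.5949×10^-4 Wb.

Φ_B ≈ 159 μWb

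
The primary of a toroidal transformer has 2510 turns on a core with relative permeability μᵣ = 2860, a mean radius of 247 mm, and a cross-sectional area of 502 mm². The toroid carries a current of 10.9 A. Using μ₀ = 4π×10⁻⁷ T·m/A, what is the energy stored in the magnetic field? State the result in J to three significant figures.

L = μ₀μᵣN²A/(2πR) = (4π×10⁻⁷)(2860)(2510)²(5.020×10^-4)/(2π×0.247) = 7.324 H.
U = ½LI² = ½(7.324)(10.9)² = 435.1 J.

U ≈ 435 J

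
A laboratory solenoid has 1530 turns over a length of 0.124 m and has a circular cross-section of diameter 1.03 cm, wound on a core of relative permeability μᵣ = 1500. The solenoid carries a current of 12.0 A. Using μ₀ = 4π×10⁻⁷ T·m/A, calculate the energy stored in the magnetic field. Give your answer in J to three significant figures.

U ≈ 213 J

A = π(d/2)² = π(5.150×10^-3 m)² = 8.332×10^-5 m².
L = μ₀μᵣN²A/ℓ = (4π×10⁻⁷)(1500)(1530)²(8.332×10^-5)/(0.124) = 2.965 H.
U = ½LI² = ½(2.965)(12.0)² = 213.48 J.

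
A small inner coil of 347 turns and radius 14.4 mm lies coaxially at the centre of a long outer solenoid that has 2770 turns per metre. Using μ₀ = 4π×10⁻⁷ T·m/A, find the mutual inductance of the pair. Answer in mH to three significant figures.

M ≈ 0.787 mH

The outer solenoid produces a uniform field B₁ = μ₀n₁I₁ across the inner coil,
so the flux linkage is N₂Φ = N₂B₁A₂ = μ₀n₁N₂A₂·I₁, giving M = μ₀n₁N₂A₂.
A₂ = πr² = π(1.440×10^-2 m)² = 6.514×10^-4 m².
M = (4π×10⁻⁷)(2770)(347)(6.514×10^-4) = 7.869×10^-4 H.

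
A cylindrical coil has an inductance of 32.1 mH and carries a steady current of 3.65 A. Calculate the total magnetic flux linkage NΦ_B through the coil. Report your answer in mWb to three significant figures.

From L = NΦ_B/I, the flux linkage is NΦ_B = LI.
NΦ_B = (3.210×10^-2 H)(3.65 A) = 0.1172 Wb.

NΦ_B ≈ 117 mWb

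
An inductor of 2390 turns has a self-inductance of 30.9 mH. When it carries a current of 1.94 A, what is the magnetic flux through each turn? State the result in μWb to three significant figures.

Φ_B ≈ 25.1 μWb

From L = NΦ_B/I, the flux per turn is Φ_B = LI/N.
Φ_B = (3.090×10^-2 H)(1.94 A)/2390 = 2.508×10^-5 Wb.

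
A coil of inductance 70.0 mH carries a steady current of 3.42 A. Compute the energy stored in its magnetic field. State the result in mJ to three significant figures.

U ≈ 409 mJ

Stored magnetic energy: U = ½LI².
U = ½(7.000×10^-2 H)(3.42 A)² = 0.4094 J.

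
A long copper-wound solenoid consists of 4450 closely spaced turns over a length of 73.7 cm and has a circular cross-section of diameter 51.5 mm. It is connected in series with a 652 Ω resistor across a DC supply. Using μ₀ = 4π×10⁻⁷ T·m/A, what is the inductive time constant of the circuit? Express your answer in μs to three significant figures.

A = π(d/2)² = π(2.575×10^-2 m)² = 2.083×10^-3 m².
L = μ₀N²A/ℓ = (4π×10⁻⁷)(4450)²(2.083×10^-3)/(0.737) = 7.033×10^-2 H.
τ = L/R = (7.033×10^-2)/(652) = 1.079×10^-4 s.

τ ≈ 108 μs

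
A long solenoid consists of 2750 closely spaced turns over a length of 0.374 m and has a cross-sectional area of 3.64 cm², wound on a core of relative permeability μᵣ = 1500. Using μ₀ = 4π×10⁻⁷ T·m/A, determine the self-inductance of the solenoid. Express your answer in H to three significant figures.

A = 3.64 cm² = 3.640×10^-4 m².
For a long solenoid, L = μ₀μᵣN²A/ℓ.
L = (4π×10⁻⁷)(1500)(2750)²(3.640×10^-4)/(0.374 m) = 13.87 H.

L ≈ 13.9 H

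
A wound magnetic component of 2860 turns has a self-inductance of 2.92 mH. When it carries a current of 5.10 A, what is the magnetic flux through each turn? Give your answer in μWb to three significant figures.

From L = NΦ_B/I, the flux per turn is Φ_B = LI/N.
Φ_B = (2.920×10^-3 H)(5.10 A)/2860 = 5.207×10^-6 Wb.

Φ_B ≈ 5.21 μWb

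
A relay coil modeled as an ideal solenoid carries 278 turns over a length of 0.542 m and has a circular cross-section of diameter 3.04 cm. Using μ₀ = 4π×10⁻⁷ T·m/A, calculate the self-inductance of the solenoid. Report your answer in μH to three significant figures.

A = π(d/2)² = π(1.520×10^-2 m)² = 7.258×10^-4 m².
For a long solenoid, L = μ₀N²A/ℓ.
L = (4π×10⁻⁷)(278)²(7.258×10^-4)/(0.542 m) = 1.301×10^-4 H.

L ≈ 130 μH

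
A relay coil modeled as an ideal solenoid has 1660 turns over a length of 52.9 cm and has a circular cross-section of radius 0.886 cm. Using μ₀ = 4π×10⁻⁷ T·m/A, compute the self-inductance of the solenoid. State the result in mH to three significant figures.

A = πr² = π(8.860×10^-3 m)² = 2.466×10^-4 m².
For a long solenoid, L = μ₀N²A/ℓ.
L = (4π×10⁻⁷)(1660)²(2.466×10^-4)/(0.529 m) = 1.614×10^-3 H.

L ≈ 1.61 mH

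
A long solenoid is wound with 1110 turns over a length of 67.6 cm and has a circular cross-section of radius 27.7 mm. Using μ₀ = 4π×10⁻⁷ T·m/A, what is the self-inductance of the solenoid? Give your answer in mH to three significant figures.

L ≈ 5.52 mH

A = πr² = π(2.770×10^-2 m)² = 2.411×10^-3 m².
For a long solenoid, L = μ₀N²A/ℓ.
L = (4π×10⁻⁷)(1110)²(2.411×10^-3)/(0.676 m) = 5.521×10^-3 H.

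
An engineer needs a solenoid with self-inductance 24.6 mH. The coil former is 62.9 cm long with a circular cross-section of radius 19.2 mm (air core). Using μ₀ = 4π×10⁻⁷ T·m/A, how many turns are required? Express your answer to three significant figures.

N ≈ 3260 turns

A = πr² = π(1.920×10^-2 m)² = 1.158×10^-3 m².
From L = μ₀N²A/ℓ, N = √(Lℓ / (μ₀A)).
N = √[(2.460×10^-2)(0.629) / ((4π×10⁻⁷)×1.158×10^-3)] = √(1.063×10^7) ≈ 3260.7.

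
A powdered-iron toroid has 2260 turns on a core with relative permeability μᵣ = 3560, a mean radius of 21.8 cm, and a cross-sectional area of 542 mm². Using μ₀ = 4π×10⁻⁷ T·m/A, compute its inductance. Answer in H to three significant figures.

L ≈ 9.04 H

For a thin toroid, L = μ₀μᵣN²A/(2πR).
L = (4π×10⁻⁷)(3560)(2260)²(5.420×10^-4) / (2π×0.218 m) = 9.041 H.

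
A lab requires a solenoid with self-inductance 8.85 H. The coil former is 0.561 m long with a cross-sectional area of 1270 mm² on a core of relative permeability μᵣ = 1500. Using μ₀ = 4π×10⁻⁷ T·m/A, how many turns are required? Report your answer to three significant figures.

N ≈ 1440 turns

A = 1270 mm² = 1.270×10^-3 m².
From L = μ₀μᵣN²A/ℓ, N = √(Lℓ / (μ₀μᵣA)).
N = √[(8.85)(0.561) / ((4π×10⁻⁷)(1500)×1.270×10^-3)] = √(2.074×10^6) ≈ 1440.1.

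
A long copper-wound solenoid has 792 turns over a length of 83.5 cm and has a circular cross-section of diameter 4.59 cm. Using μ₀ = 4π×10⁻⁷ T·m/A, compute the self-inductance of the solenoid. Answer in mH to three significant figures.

A = π(d/2)² = π(2.295×10^-2 m)² = 1.6547×10^-3 m².
For a long solenoid, L = μ₀N²A/ℓ.
L = (4π×10⁻⁷)(792)²(1.6547×10^-3)/(0.835 m) = 1.562×10^-3 H.

L ≈ 1.56 mH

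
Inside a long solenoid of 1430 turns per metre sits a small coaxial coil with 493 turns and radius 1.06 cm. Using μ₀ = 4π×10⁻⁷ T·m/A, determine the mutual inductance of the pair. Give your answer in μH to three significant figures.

The outer solenoid produces a uniform field B₁ = μ₀n₁I₁ across the inner coil,
so the flux linkage is N₂Φ = N₂B₁A₂ = μ₀n₁N₂A₂·I₁, giving M = μ₀n₁N₂A₂.
A₂ = πr² = π(1.060×10^-2 m)² = 3.530×10^-4 m².
M = (4π×10⁻⁷)(1430)(493)(3.530×10^-4) = 3.127×10^-4 H.

M ≈ 313 μH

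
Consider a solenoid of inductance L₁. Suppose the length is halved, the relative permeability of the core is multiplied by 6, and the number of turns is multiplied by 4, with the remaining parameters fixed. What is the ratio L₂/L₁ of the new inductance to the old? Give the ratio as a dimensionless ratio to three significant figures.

For a solenoid, L ∝ μᵣN²A/ℓ.
L₂/L₁ = (0.5)^-1 × (6) × (4)^2 = 192.

L₂/L₁ = 192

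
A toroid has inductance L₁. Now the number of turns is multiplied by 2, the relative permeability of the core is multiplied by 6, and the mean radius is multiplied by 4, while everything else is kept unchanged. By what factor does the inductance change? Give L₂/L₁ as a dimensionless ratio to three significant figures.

For a toroid, L ∝ μᵣN²A/R.
L₂/L₁ = (2)^2 × (6) × (4)^-1 = 6.00.

L₂/L₁ = 6.00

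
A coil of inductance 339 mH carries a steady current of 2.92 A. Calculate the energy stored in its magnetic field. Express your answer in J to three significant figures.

U ≈ 1.45 J

Stored magnetic energy: U = ½LI².
U = ½(0.339 H)(2.92 A)² = 1.445 J.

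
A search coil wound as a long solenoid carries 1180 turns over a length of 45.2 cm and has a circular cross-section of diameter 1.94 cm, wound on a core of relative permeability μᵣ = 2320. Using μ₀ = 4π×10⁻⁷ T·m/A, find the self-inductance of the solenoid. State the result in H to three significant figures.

A = π(d/2)² = π(9.700×10^-3 m)² = 2.956×10^-4 m².
For a long solenoid, L = μ₀μᵣN²A/ℓ.
L = (4π×10⁻⁷)(2320)(1180)²(2.956×10^-4)/(0.452 m) = 2.6547 H.

L ≈ 2.65 H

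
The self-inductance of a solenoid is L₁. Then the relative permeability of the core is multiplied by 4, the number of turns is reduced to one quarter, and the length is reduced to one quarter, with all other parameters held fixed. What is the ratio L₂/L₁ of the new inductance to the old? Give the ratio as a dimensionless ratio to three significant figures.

For a solenoid, L ∝ μᵣN²A/ℓ.
L₂/L₁ = (4) × (0.25)^2 × (0.25)^-1 = 1.00.

L₂/L₁ = 1.00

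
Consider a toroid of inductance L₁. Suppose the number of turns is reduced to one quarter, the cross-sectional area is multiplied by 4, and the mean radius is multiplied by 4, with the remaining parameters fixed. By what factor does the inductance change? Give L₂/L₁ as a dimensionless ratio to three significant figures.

L₂/L₁ = 0.0625

For a toroid, L ∝ μᵣN²A/R.
L₂/L₁ = (0.25)^2 × (4) × (4)^-1 = 0.0625.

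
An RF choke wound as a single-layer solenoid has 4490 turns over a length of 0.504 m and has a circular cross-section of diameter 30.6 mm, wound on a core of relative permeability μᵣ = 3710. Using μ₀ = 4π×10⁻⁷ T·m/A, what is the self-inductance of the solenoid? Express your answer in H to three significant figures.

L ≈ 137 H

A = π(d/2)² = π(1.530×10^-2 m)² = 7.354×10^-4 m².
For a long solenoid, L = μ₀μᵣN²A/ℓ.
L = (4π×10⁻⁷)(3710)(4490)²(7.354×10^-4)/(0.504 m) = 137.1 H.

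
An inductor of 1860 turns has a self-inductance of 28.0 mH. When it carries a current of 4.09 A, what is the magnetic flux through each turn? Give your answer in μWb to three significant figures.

From L = NΦ_B/I, the flux per turn is Φ_B = LI/N.
Φ_B = (2.800×10^-2 H)(4.09 A)/1860 = 6.157×10^-5 Wb.

Φ_B ≈ 61.6 μWb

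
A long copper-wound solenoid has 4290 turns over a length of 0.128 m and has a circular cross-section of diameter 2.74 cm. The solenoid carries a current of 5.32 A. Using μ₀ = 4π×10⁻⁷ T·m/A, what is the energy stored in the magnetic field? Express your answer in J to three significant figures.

U ≈ 1.51 J

A = π(d/2)² = π(1.370×10^-2 m)² = 5.896×10^-4 m².
L = μ₀N²A/ℓ = (4π×10⁻⁷)(4290)²(5.896×10^-4)/(0.128) = 0.1065 H.
U = ½LI² = ½(0.1065)(5.32)² = 1.508 J.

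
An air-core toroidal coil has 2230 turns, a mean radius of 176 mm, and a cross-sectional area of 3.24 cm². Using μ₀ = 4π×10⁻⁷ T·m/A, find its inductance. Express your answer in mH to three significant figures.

For a thin toroid, L = μ₀N²A/(2πR).
L = (4π×10⁻⁷)(2230)²(3.240×10^-4) / (2π×0.176 m) = 1.831×10^-3 H.

L ≈ 1.83 mH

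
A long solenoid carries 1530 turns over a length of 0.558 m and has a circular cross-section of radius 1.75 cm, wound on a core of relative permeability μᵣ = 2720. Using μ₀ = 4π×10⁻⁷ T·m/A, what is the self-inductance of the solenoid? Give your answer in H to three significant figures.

L ≈ 13.8 H

A = πr² = π(1.750×10^-2 m)² = 9.621×10^-4 m².
For a long solenoid, L = μ₀μᵣN²A/ℓ.
L = (4π×10⁻⁷)(2720)(1530)²(9.621×10^-4)/(0.558 m) = 13.8 H.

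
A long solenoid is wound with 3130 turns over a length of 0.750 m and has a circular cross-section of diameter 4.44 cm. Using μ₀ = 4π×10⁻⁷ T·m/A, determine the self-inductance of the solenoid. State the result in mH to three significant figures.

L ≈ 25.4 mH

A = π(d/2)² = π(2.220×10^-2 m)² = 1.548×10^-3 m².
For a long solenoid, L = μ₀N²A/ℓ.
L = (4π×10⁻⁷)(3130)²(1.548×10^-3)/(0.75 m) = 2.542×10^-2 H.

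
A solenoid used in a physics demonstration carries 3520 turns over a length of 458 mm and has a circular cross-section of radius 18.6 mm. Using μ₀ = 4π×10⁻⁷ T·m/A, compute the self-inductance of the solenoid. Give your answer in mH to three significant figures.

L ≈ 36.9 mH

A = πr² = π(1.860×10^-2 m)² = 1.087×10^-3 m².
For a long solenoid, L = μ₀N²A/ℓ.
L = (4π×10⁻⁷)(3520)²(1.087×10^-3)/(0.458 m) = 3.6949×10^-2 H.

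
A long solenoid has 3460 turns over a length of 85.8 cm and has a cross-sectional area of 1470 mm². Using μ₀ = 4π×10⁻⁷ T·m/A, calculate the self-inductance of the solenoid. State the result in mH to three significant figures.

L ≈ 25.8 mH

A = 1470 mm² = 1.470×10^-3 m².
For a long solenoid, L = μ₀N²A/ℓ.
L = (4π×10⁻⁷)(3460)²(1.470×10^-3)/(0.858 m) = 2.577×10^-2 H.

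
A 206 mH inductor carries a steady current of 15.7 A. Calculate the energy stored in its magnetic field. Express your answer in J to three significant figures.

Stored magnetic energy: U = ½LI².
U = ½(0.206 H)(15.7 A)² = 25.39 J.

U ≈ 25.4 J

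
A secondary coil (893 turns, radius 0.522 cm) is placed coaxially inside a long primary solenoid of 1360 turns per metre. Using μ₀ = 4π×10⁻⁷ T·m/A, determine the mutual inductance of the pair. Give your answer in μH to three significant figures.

M ≈ 131 μH

The outer solenoid produces a uniform field B₁ = μ₀n₁I₁ across the inner coil,
so the flux linkage is N₂Φ = N₂B₁A₂ = μ₀n₁N₂A₂·I₁, giving M = μ₀n₁N₂A₂.
A₂ = πr² = π(5.220×10^-3 m)² = 8.560×10^-5 m².
M = (4π×10⁻⁷)(1360)(893)(8.560×10^-5) = 1.306×10^-4 H.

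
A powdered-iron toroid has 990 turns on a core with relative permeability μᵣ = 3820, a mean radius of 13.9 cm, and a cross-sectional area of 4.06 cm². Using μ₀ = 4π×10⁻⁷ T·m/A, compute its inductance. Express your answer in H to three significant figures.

For a thin toroid, L = μ₀μᵣN²A/(2πR).
L = (4π×10⁻⁷)(3820)(990)²(4.060×10^-4) / (2π×0.139 m) = 2.187 H.

L ≈ 2.19 H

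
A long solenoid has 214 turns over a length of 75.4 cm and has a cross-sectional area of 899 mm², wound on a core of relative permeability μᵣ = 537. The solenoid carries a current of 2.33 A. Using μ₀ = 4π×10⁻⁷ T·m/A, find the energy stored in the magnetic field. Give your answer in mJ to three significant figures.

A = 899 mm² = 8.990×10^-4 m².
L = μ₀μᵣN²A/ℓ = (4π×10⁻⁷)(537)(214)²(8.990×10^-4)/(0.754) = 3.6847×10^-2 H.
U = ½LI² = ½(3.6847×10^-2)(2.33)² = 0.1 J.

U ≈ 100 mJ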